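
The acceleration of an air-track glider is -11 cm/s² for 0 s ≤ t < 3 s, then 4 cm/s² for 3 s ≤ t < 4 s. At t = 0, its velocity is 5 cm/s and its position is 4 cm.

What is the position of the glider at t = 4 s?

-56.5 cm

On each constant-a segment, Δv = aΔt and Δx = v₀Δt + ½aΔt²; chain segment to segment.
0–3 s: v starts 5 cm/s; Δx = 5·3 + ½·-11·3² = -34.5 cm; v ends -28 cm/s.
3–4 s: v starts -28 cm/s; Δx = -28·1 + ½·4·1² = -26 cm; v ends -24 cm/s.
x(4) = 4 + Σ Δx = -56.5 cm.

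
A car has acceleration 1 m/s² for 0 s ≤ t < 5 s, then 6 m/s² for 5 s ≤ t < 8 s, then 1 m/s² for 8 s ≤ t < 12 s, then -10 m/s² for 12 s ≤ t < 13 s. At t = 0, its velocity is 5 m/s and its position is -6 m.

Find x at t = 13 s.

235.5 m

On each constant-a segment, Δv = aΔt and Δx = v₀Δt + ½aΔt²; chain segment to segment.
0–5 s: v starts 5 m/s; Δx = 5·5 + ½·1·5² = 37.5 m; v ends 10 m/s.
5–8 s: v starts 10 m/s; Δx = 10·3 + ½·6·3² = 57 m; v ends 28 m/s.
8–12 s: v starts 28 m/s; Δx = 28·4 + ½·1·4² = 120 m; v ends 32 m/s.
12–13 s: v starts 32 m/s; Δx = 32·1 + ½·-10·1² = 27 m; v ends 22 m/s.
x(13) = -6 + Σ Δx = 235.5 m.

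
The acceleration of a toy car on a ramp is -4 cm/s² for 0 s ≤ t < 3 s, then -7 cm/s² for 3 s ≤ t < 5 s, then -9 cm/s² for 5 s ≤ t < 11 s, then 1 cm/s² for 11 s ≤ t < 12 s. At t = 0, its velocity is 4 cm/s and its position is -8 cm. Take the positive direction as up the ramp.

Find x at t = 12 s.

-413.5 cm

On each constant-a segment, Δv = aΔt and Δx = v₀Δt + ½aΔt²; chain segment to segment.
0–3 s: v starts 4 cm/s; Δx = 4·3 + ½·-4·3² = -6 cm; v ends -8 cm/s.
3–5 s: v starts -8 cm/s; Δx = -8·2 + ½·-7·2² = -30 cm; v ends -22 cm/s.
5–11 s: v starts -22 cm/s; Δx = -22·6 + ½·-9·6² = -294 cm; v ends -76 cm/s.
11–12 s: v starts -76 cm/s; Δx = -76·1 + ½·1·1² = -75.5 cm; v ends -75 cm/s.
x(12) = -8 + Σ Δx = -413.5 cm.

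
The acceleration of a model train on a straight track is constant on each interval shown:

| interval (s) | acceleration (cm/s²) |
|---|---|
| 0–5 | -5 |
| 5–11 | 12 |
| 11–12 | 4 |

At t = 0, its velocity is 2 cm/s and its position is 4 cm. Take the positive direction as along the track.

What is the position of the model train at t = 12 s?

On each constant-a segment, Δv = aΔt and Δx = v₀Δt + ½aΔt²; chain segment to segment.
0–5 s: v starts 2 cm/s; Δx = 2·5 + ½·-5·5² = -52.5 cm; v ends -23 cm/s.
5–11 s: v starts -23 cm/s; Δx = -23·6 + ½·12·6² = 78 cm; v ends 49 cm/s.
11–12 s: v starts 49 cm/s; Δx = 49·1 + ½·4·1² = 51 cm; v ends 53 cm/s.
x(12) = 4 + Σ Δx = 80.5 cm.

80.5 cm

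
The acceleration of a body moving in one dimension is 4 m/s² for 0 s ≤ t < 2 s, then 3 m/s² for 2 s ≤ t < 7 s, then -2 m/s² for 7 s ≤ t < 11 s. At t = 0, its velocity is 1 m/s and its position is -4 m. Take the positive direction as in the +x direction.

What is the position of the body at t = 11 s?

On each constant-a segment, Δv = aΔt and Δx = v₀Δt + ½aΔt²; chain segment to segment.
0–2 s: v starts 1 m/s; Δx = 1·2 + ½·4·2² = 10 m; v ends 9 m/s.
2–7 s: v starts 9 m/s; Δx = 9·5 + ½·3·5² = 82.5 m; v ends 24 m/s.
7–11 s: v starts 24 m/s; Δx = 24·4 + ½·-2·4² = 80 m; v ends 16 m/s.
x(11) = -4 + Σ Δx = 168.5 m.

168.5 m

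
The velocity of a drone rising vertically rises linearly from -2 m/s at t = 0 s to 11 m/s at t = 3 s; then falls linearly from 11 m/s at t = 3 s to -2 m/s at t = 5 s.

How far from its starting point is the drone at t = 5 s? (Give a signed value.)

Displacement is the signed area under the v-t curve.
0–3 s: ½(-2 + 11)(3) = 13.5 m
3–5 s: ½(11 + -2)(2) = 9 m
Net displacement = 22.5 m

22.5 m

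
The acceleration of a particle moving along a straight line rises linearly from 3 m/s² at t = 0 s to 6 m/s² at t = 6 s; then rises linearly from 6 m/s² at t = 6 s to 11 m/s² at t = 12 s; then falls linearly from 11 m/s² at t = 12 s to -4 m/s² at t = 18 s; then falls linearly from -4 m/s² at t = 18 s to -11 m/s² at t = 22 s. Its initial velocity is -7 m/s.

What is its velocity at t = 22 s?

62 m/s

Δv equals the area under the a-t graph; then v = v₀ + Δv.
0–6 s: ½(3 + 6)(6) = 27 m/s
6–12 s: ½(6 + 11)(6) = 51 m/s
12–18 s: ½(11 + -4)(6) = 21 m/s
18–22 s: ½(-4 + -11)(4) = -30 m/s
Δv = 69 m/s, so v(22) = -7 + (69) = 62 m/s.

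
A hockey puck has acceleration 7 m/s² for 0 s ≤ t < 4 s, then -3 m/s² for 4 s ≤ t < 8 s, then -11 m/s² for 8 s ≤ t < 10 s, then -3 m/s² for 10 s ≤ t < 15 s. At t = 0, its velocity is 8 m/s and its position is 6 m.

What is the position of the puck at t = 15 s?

On each constant-a segment, Δv = aΔt and Δx = v₀Δt + ½aΔt²; chain segment to segment.
0–4 s: v starts 8 m/s; Δx = 8·4 + ½·7·4² = 88 m; v ends 36 m/s.
4–8 s: v starts 36 m/s; Δx = 36·4 + ½·-3·4² = 120 m; v ends 24 m/s.
8–10 s: v starts 24 m/s; Δx = 24·2 + ½·-11·2² = 26 m; v ends 2 m/s.
10–15 s: v starts 2 m/s; Δx = 2·5 + ½·-3·5² = -27.5 m; v ends -13 m/s.
x(15) = 6 + Σ Δx = 212.5 m.

212.5 m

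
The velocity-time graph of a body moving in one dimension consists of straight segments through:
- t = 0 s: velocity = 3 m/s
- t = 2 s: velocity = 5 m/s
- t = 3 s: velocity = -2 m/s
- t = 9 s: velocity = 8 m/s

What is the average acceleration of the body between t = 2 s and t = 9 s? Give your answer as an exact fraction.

Average acceleration = Δv/Δt = (8 − 5)/(9 − 2) = 3/7 m/s².

3/7 m/s²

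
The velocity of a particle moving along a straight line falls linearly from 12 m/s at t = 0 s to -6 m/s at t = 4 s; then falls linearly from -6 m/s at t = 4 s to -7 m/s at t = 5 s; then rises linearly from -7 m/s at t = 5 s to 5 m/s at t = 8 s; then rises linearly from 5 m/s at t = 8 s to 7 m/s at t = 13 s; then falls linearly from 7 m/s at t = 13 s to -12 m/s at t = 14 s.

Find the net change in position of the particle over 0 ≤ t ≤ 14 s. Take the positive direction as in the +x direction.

Net displacement equals the area under the velocity-time graph (areas below the axis count negative).
0–4 s: ½(12 + -6)(4) = 12 m
4–5 s: ½(-6 + -7)(1) = -6.5 m
5–8 s: ½(-7 + 5)(3) = -3 m
8–13 s: ½(5 + 7)(5) = 30 m
13–14 s: ½(7 + -12)(1) = -2.5 m
Net displacement = 30 m

30 m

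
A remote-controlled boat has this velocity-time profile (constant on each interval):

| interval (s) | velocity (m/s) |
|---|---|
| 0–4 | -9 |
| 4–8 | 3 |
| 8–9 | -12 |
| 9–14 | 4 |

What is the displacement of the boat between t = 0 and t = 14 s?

Net displacement equals the area under the velocity-time graph (areas below the axis count negative).
0–4 s: -9 × 4 = -36 m
4–8 s: 3 × 4 = 12 m
8–9 s: -12 × 1 = -12 m
9–14 s: 4 × 5 = 20 m
Net displacement = -16 m

-16 m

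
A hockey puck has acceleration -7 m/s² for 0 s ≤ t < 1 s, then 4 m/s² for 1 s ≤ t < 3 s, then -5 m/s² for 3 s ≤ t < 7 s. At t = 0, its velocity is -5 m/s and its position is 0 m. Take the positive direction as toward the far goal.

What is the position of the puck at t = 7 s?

On each constant-a segment, Δv = aΔt and Δx = v₀Δt + ½aΔt²; chain segment to segment.
0–1 s: v starts -5 m/s; Δx = -5·1 + ½·-7·1² = -8.5 m; v ends -12 m/s.
1–3 s: v starts -12 m/s; Δx = -12·2 + ½·4·2² = -16 m; v ends -4 m/s.
3–7 s: v starts -4 m/s; Δx = -4·4 + ½·-5·4² = -56 m; v ends -24 m/s.
x(7) = 0 + Σ Δx = -80.5 m.

-80.5 m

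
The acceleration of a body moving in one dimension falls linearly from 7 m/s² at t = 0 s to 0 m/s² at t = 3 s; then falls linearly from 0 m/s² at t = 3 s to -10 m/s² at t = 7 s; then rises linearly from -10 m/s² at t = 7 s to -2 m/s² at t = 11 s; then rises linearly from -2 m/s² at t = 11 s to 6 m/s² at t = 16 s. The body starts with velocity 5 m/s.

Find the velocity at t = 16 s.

-18.5 m/s

Δv equals the area under the a-t graph; then v = v₀ + Δv.
0–3 s: ½(7 + 0)(3) = 10.5 m/s
3–7 s: ½(0 + -10)(4) = -20 m/s
7–11 s: ½(-10 + -2)(4) = -24 m/s
11–16 s: ½(-2 + 6)(5) = 10 m/s
Δv = -23.5 m/s, so v(16) = 5 + (-23.5) = -18.5 m/s.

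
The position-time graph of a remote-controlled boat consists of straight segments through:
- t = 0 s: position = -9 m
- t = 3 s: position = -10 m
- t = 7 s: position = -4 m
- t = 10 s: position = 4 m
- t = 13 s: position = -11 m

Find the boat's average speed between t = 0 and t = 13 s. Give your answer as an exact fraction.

30/13 m/s

Average speed = (total path length)/(elapsed time); on a piecewise-linear x-t graph the path length is Σ|Δx|.
0–3 s: |Δx| = |-10 − -9| = 1 m
3–7 s: |Δx| = |-4 − -10| = 6 m
7–10 s: |Δx| = |4 − -4| = 8 m
10–13 s: |Δx| = |-11 − 4| = 15 m
Total path = 30 m; average speed = 30/13 = 30/13 m/s.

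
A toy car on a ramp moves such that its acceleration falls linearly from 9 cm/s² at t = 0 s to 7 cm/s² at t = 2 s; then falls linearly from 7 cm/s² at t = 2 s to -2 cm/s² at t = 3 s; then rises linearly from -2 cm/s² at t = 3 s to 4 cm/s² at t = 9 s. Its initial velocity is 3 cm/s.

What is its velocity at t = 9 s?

Δv equals the area under the a-t graph; then v = v₀ + Δv.
0–2 s: ½(9 + 7)(2) = 16 cm/s
2–3 s: ½(7 + -2)(1) = 2.5 cm/s
3–9 s: ½(-2 + 4)(6) = 6 cm/s
Δv = 24.5 cm/s, so v(9) = 3 + (24.5) = 27.5 cm/s.

27.5 cm/s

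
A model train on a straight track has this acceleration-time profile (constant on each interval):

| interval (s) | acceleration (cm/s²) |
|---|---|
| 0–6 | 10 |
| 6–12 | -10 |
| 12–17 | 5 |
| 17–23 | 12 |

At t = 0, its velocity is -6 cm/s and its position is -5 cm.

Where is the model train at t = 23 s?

645.5 cm

On each constant-a segment, Δv = aΔt and Δx = v₀Δt + ½aΔt²; chain segment to segment.
0–6 s: v starts -6 cm/s; Δx = -6·6 + ½·10·6² = 144 cm; v ends 54 cm/s.
6–12 s: v starts 54 cm/s; Δx = 54·6 + ½·-10·6² = 144 cm; v ends -6 cm/s.
12–17 s: v starts -6 cm/s; Δx = -6·5 + ½·5·5² = 32.5 cm; v ends 19 cm/s.
17–23 s: v starts 19 cm/s; Δx = 19·6 + ½·12·6² = 330 cm; v ends 91 cm/s.
x(23) = -5 + Σ Δx = 645.5 cm.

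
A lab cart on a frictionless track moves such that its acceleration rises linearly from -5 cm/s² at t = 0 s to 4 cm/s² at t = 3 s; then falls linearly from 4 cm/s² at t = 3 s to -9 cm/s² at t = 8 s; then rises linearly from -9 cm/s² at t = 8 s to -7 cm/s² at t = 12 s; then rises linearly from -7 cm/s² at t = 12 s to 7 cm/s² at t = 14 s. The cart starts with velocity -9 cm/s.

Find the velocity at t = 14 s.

Δv equals the area under the a-t graph; then v = v₀ + Δv.
0–3 s: ½(-5 + 4)(3) = -1.5 cm/s
3–8 s: ½(4 + -9)(5) = -12.5 cm/s
8–12 s: ½(-9 + -7)(4) = -32 cm/s
12–14 s: ½(-7 + 7)(2) = 0 cm/s
Δv = -46 cm/s, so v(14) = -9 + (-46) = -55 cm/s.

-55 cm/s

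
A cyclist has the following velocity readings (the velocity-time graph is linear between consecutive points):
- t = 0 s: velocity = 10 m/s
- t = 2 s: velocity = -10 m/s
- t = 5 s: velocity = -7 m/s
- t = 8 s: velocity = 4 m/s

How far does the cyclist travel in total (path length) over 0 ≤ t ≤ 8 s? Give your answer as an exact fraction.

488/11 m

Distance (not displacement) is the total path length: add the absolute areas under v-t.
0–2 s: v = 0 at t = 1 s; triangle areas 5 + 5 = 10 m
2–5 s: |½(-10 + -7)(3)| = 25.5 m
5–8 s: v = 0 at t = 76/11 s; triangle areas 147/22 + 24/11 = 195/22 m
Total distance = 488/11 m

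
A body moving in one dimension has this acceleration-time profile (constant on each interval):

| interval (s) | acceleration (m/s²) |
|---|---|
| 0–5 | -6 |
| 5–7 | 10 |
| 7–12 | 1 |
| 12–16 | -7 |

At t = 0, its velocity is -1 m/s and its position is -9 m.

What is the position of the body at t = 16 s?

On each constant-a segment, Δv = aΔt and Δx = v₀Δt + ½aΔt²; chain segment to segment.
0–5 s: v starts -1 m/s; Δx = -1·5 + ½·-6·5² = -80 m; v ends -31 m/s.
5–7 s: v starts -31 m/s; Δx = -31·2 + ½·10·2² = -42 m; v ends -11 m/s.
7–12 s: v starts -11 m/s; Δx = -11·5 + ½·1·5² = -42.5 m; v ends -6 m/s.
12–16 s: v starts -6 m/s; Δx = -6·4 + ½·-7·4² = -80 m; v ends -34 m/s.
x(16) = -9 + Σ Δx = -253.5 m.

-253.5 m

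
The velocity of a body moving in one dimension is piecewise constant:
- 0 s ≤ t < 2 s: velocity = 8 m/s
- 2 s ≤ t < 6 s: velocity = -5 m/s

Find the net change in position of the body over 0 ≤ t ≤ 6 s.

-4 m

Displacement is the signed area under the v-t curve.
0–2 s: 8 × 2 = 16 m
2–6 s: -5 × 4 = -20 m
Net displacement = -4 m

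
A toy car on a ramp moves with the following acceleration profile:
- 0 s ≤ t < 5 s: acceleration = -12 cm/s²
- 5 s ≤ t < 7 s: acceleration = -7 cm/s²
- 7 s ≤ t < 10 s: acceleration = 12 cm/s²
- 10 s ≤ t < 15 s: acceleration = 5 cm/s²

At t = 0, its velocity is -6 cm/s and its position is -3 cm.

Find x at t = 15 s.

On each constant-a segment, Δv = aΔt and Δx = v₀Δt + ½aΔt²; chain segment to segment.
0–5 s: v starts -6 cm/s; Δx = -6·5 + ½·-12·5² = -180 cm; v ends -66 cm/s.
5–7 s: v starts -66 cm/s; Δx = -66·2 + ½·-7·2² = -146 cm; v ends -80 cm/s.
7–10 s: v starts -80 cm/s; Δx = -80·3 + ½·12·3² = -186 cm; v ends -44 cm/s.
10–15 s: v starts -44 cm/s; Δx = -44·5 + ½·5·5² = -157.5 cm; v ends -19 cm/s.
x(15) = -3 + Σ Δx = -672.5 cm.

-672.5 cm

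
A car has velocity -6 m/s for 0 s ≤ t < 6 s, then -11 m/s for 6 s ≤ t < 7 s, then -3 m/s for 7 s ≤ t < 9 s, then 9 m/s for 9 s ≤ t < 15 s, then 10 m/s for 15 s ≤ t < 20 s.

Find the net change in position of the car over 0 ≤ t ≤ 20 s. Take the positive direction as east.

Displacement is the signed area under the v-t curve.
0–6 s: -6 × 6 = -36 m
6–7 s: -11 × 1 = -11 m
7–9 s: -3 × 2 = -6 m
9–15 s: 9 × 6 = 54 m
15–20 s: 10 × 5 = 50 m
Net displacement = 51 m

51 m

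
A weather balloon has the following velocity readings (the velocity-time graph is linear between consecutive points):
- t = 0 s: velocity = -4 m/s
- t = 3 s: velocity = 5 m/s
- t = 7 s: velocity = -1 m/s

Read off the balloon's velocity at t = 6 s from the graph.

0.5 m/s

On 3–7 s the graph is linear from 5 to -1 m/s: v(6) = 5 + (-1 − 5)·(6 − 3)/(7 − 3) = 0.5 m/s.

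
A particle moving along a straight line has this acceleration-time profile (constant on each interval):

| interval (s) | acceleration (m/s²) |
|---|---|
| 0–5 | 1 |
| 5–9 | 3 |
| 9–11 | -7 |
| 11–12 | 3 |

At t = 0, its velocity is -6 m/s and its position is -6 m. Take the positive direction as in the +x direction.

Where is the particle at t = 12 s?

On each constant-a segment, Δv = aΔt and Δx = v₀Δt + ½aΔt²; chain segment to segment.
0–5 s: v starts -6 m/s; Δx = -6·5 + ½·1·5² = -17.5 m; v ends -1 m/s.
5–9 s: v starts -1 m/s; Δx = -1·4 + ½·3·4² = 20 m; v ends 11 m/s.
9–11 s: v starts 11 m/s; Δx = 11·2 + ½·-7·2² = 8 m; v ends -3 m/s.
11–12 s: v starts -3 m/s; Δx = -3·1 + ½·3·1² = -1.5 m; v ends 0 m/s.
x(12) = -6 + Σ Δx = 3 m.

3 m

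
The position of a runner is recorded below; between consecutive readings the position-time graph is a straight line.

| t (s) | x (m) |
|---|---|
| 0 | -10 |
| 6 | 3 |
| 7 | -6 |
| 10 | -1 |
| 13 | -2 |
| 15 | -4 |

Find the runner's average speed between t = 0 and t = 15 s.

Average speed = (total path length)/(elapsed time); on a piecewise-linear x-t graph the path length is Σ|Δx|.
0–6 s: |Δx| = |3 − -10| = 13 m
6–7 s: |Δx| = |-6 − 3| = 9 m
7–10 s: |Δx| = |-1 − -6| = 5 m
10–13 s: |Δx| = |-2 − -1| = 1 m
13–15 s: |Δx| = |-4 − -2| = 2 m
Total path = 30 m; average speed = 30/15 = 2 m/s.

2 m/s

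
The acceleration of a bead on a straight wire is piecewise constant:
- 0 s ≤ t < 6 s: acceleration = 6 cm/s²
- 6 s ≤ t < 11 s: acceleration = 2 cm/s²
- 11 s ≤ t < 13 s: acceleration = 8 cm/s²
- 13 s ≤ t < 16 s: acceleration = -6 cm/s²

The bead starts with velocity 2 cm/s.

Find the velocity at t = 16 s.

46 cm/s

Δv equals the area under the a-t graph; then v = v₀ + Δv.
0–6 s: 6 × 6 = 36 cm/s
6–11 s: 2 × 5 = 10 cm/s
11–13 s: 8 × 2 = 16 cm/s
13–16 s: -6 × 3 = -18 cm/s
Δv = 44 cm/s, so v(16) = 2 + (44) = 46 cm/s.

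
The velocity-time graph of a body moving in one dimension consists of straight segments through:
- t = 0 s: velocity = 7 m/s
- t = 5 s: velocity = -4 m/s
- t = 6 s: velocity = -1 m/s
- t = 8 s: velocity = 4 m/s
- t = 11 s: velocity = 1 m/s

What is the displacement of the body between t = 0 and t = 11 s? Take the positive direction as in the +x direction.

15.5 m

Displacement is the signed area under the v-t curve.
0–5 s: ½(7 + -4)(5) = 7.5 m
5–6 s: ½(-4 + -1)(1) = -2.5 m
6–8 s: ½(-1 + 4)(2) = 3 m
8–11 s: ½(4 + 1)(3) = 7.5 m
Net displacement = 15.5 m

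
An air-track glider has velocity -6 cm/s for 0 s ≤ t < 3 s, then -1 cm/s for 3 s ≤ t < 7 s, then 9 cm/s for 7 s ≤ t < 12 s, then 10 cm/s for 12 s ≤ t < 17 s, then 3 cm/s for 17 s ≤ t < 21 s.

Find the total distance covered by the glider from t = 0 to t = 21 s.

129 cm

Distance (not displacement) is the total path length: add the absolute areas under v-t.
0–3 s: |-6| × 3 = 18 cm
3–7 s: |-1| × 4 = 4 cm
7–12 s: |9| × 5 = 45 cm
12–17 s: |10| × 5 = 50 cm
17–21 s: |3| × 4 = 12 cm
Total distance = 129 cm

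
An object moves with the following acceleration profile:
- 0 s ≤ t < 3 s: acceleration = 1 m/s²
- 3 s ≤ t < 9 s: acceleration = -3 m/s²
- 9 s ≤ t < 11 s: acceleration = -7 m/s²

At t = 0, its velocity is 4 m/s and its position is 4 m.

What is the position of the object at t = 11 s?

-27.5 m

On each constant-a segment, Δv = aΔt and Δx = v₀Δt + ½aΔt²; chain segment to segment.
0–3 s: v starts 4 m/s; Δx = 4·3 + ½·1·3² = 16.5 m; v ends 7 m/s.
3–9 s: v starts 7 m/s; Δx = 7·6 + ½·-3·6² = -12 m; v ends -11 m/s.
9–11 s: v starts -11 m/s; Δx = -11·2 + ½·-7·2² = -36 m; v ends -25 m/s.
x(11) = 4 + Σ Δx = -27.5 m.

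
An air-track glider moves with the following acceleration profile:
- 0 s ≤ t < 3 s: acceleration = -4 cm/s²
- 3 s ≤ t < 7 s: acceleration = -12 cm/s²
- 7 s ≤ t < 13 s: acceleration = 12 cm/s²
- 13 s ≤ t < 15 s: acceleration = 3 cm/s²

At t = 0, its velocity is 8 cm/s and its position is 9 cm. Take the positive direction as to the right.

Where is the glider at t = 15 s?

-147 cm

On each constant-a segment, Δv = aΔt and Δx = v₀Δt + ½aΔt²; chain segment to segment.
0–3 s: v starts 8 cm/s; Δx = 8·3 + ½·-4·3² = 6 cm; v ends -4 cm/s.
3–7 s: v starts -4 cm/s; Δx = -4·4 + ½·-12·4² = -112 cm; v ends -52 cm/s.
7–13 s: v starts -52 cm/s; Δx = -52·6 + ½·12·6² = -96 cm; v ends 20 cm/s.
13–15 s: v starts 20 cm/s; Δx = 20·2 + ½·3·2² = 46 cm; v ends 26 cm/s.
x(15) = 9 + Σ Δx = -147 cm.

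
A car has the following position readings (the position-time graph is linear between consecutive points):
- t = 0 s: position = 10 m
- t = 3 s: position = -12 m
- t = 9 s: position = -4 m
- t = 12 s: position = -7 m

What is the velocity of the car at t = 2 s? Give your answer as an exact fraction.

-22/3 m/s

Velocity is the slope of the x-t graph on 0–3 s: (-12 − 10)/(3 − 0) = -22/3 m/s.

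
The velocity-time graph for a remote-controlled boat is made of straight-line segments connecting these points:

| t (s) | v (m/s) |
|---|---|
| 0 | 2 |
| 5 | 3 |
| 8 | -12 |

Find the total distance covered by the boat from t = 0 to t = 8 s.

27.8 m

Total distance travelled is ∫|v| dt — sum the magnitudes of each area piece.
0–5 s: |½(2 + 3)(5)| = 12.5 m
5–8 s: v = 0 at t = 5.6 s; triangle areas 0.9 + 14.4 = 15.3 m
Total distance = 27.8 m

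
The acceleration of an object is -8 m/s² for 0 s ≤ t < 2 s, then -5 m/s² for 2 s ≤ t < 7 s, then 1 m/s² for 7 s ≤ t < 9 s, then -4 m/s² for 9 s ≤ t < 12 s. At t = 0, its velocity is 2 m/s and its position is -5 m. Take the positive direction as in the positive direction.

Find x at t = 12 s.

On each constant-a segment, Δv = aΔt and Δx = v₀Δt + ½aΔt²; chain segment to segment.
0–2 s: v starts 2 m/s; Δx = 2·2 + ½·-8·2² = -12 m; v ends -14 m/s.
2–7 s: v starts -14 m/s; Δx = -14·5 + ½·-5·5² = -132.5 m; v ends -39 m/s.
7–9 s: v starts -39 m/s; Δx = -39·2 + ½·1·2² = -76 m; v ends -37 m/s.
9–12 s: v starts -37 m/s; Δx = -37·3 + ½·-4·3² = -129 m; v ends -49 m/s.
x(12) = -5 + Σ Δx = -354.5 m.

-354.5 m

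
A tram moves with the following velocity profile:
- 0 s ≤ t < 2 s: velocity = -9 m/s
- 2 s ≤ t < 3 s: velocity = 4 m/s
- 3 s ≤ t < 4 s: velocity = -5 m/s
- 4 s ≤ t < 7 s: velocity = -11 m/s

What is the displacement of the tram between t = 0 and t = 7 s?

-52 m

Net displacement equals the area under the velocity-time graph (areas below the axis count negative).
0–2 s: -9 × 2 = -18 m
2–3 s: 4 × 1 = 4 m
3–4 s: -5 × 1 = -5 m
4–7 s: -11 × 3 = -33 m
Net displacement = -52 m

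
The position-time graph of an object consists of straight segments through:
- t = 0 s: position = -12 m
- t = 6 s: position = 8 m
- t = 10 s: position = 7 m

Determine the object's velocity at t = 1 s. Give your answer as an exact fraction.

Velocity is the slope of the x-t graph on 0–6 s: (8 − -12)/(6 − 0) = 10/3 m/s.

10/3 m/s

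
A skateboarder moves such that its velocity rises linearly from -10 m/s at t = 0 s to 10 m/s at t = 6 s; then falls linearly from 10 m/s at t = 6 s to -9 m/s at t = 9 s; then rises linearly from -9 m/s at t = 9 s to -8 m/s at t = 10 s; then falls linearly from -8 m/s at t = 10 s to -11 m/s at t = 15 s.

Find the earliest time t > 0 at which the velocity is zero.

v changes sign on 0–6 s (from -10 to 10); the graph is linear there, so v = 0 at t = 0 + (10)·(6 − 0)/(10 − -10) = 3 s.

t = 3 s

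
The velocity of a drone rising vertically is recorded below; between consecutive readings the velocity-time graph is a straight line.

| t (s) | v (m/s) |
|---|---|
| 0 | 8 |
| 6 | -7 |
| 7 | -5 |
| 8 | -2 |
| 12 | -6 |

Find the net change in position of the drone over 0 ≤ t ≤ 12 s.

Displacement is the signed area under the v-t curve.
0–6 s: ½(8 + -7)(6) = 3 m
6–7 s: ½(-7 + -5)(1) = -6 m
7–8 s: ½(-5 + -2)(1) = -3.5 m
8–12 s: ½(-2 + -6)(4) = -16 m
Net displacement = -22.5 m

-22.5 m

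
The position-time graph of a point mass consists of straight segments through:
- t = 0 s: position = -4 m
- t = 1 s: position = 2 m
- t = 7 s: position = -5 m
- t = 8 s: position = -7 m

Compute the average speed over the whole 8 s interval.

Average speed = (total path length)/(elapsed time); on a piecewise-linear x-t graph the path length is Σ|Δx|.
0–1 s: |Δx| = |2 − -4| = 6 m
1–7 s: |Δx| = |-5 − 2| = 7 m
7–8 s: |Δx| = |-7 − -5| = 2 m
Total path = 15 m; average speed = 15/8 = 1.875 m/s.

1.875 m/s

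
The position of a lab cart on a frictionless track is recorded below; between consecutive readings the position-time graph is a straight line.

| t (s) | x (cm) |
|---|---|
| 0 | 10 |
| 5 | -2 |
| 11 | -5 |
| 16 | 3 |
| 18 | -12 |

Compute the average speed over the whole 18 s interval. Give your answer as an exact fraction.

19/9 cm/s

Average speed = (total path length)/(elapsed time); on a piecewise-linear x-t graph the path length is Σ|Δx|.
0–5 s: |Δx| = |-2 − 10| = 12 cm
5–11 s: |Δx| = |-5 − -2| = 3 cm
11–16 s: |Δx| = |3 − -5| = 8 cm
16–18 s: |Δx| = |-12 − 3| = 15 cm
Total path = 38 cm; average speed = 38/18 = 19/9 cm/s.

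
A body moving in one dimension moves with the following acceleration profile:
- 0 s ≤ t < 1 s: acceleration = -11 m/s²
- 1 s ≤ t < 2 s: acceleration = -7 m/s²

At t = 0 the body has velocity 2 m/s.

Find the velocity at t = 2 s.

-16 m/s

Δv equals the area under the a-t graph; then v = v₀ + Δv.
0–1 s: -11 × 1 = -11 m/s
1–2 s: -7 × 1 = -7 m/s
Δv = -18 m/s, so v(2) = 2 + (-18) = -16 m/s.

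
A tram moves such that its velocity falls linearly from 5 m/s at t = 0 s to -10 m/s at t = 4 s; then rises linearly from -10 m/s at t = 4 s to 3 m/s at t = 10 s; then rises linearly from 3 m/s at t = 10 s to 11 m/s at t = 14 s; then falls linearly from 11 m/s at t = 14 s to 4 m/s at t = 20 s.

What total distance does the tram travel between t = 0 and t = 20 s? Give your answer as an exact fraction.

4478/39 m

Total distance travelled is ∫|v| dt — sum the magnitudes of each area piece.
0–4 s: v = 0 at t = 4/3 s; triangle areas 10/3 + 40/3 = 50/3 m
4–10 s: v = 0 at t = 112/13 s; triangle areas 300/13 + 27/13 = 327/13 m
10–14 s: |½(3 + 11)(4)| = 28 m
14–20 s: |½(11 + 4)(6)| = 45 m
Total distance = 4478/39 m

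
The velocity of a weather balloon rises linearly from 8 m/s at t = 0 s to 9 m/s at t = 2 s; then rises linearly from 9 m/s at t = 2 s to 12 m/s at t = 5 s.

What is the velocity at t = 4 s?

11 m/s

On 2–5 s the graph is linear from 9 to 12 m/s: v(4) = 9 + (12 − 9)·(4 − 2)/(5 − 2) = 11 m/s.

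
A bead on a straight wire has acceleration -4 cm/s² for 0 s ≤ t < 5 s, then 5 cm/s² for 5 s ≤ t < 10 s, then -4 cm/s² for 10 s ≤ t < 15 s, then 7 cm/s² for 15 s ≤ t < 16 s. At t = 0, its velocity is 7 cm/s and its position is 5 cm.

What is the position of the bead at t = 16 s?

-7 cm

On each constant-a segment, Δv = aΔt and Δx = v₀Δt + ½aΔt²; chain segment to segment.
0–5 s: v starts 7 cm/s; Δx = 7·5 + ½·-4·5² = -15 cm; v ends -13 cm/s.
5–10 s: v starts -13 cm/s; Δx = -13·5 + ½·5·5² = -2.5 cm; v ends 12 cm/s.
10–15 s: v starts 12 cm/s; Δx = 12·5 + ½·-4·5² = 10 cm; v ends -8 cm/s.
15–16 s: v starts -8 cm/s; Δx = -8·1 + ½·7·1² = -4.5 cm; v ends -1 cm/s.
x(16) = 5 + Σ Δx = -7 cm.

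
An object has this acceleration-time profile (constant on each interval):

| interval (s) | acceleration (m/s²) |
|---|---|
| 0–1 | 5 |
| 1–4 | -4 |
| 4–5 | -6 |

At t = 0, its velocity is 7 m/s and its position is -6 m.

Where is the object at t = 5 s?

On each constant-a segment, Δv = aΔt and Δx = v₀Δt + ½aΔt²; chain segment to segment.
0–1 s: v starts 7 m/s; Δx = 7·1 + ½·5·1² = 9.5 m; v ends 12 m/s.
1–4 s: v starts 12 m/s; Δx = 12·3 + ½·-4·3² = 18 m; v ends 0 m/s.
4–5 s: v starts 0 m/s; Δx = 0·1 + ½·-6·1² = -3 m; v ends -6 m/s.
x(5) = -6 + Σ Δx = 18.5 m.

18.5 m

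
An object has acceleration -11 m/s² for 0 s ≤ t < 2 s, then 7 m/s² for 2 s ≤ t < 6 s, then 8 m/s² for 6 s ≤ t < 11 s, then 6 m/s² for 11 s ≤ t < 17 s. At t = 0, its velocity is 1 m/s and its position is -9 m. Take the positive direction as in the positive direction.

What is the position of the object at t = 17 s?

On each constant-a segment, Δv = aΔt and Δx = v₀Δt + ½aΔt²; chain segment to segment.
0–2 s: v starts 1 m/s; Δx = 1·2 + ½·-11·2² = -20 m; v ends -21 m/s.
2–6 s: v starts -21 m/s; Δx = -21·4 + ½·7·4² = -28 m; v ends 7 m/s.
6–11 s: v starts 7 m/s; Δx = 7·5 + ½·8·5² = 135 m; v ends 47 m/s.
11–17 s: v starts 47 m/s; Δx = 47·6 + ½·6·6² = 390 m; v ends 83 m/s.
x(17) = -9 + Σ Δx = 468 m.

468 m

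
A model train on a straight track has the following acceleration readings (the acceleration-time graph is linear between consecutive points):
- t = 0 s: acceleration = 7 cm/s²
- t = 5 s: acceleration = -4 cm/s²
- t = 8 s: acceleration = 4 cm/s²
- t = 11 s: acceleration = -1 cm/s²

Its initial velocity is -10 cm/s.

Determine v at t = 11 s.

2 cm/s

Δv equals the area under the a-t graph; then v = v₀ + Δv.
0–5 s: ½(7 + -4)(5) = 7.5 cm/s
5–8 s: ½(-4 + 4)(3) = 0 cm/s
8–11 s: ½(4 + -1)(3) = 4.5 cm/s
Δv = 12 cm/s, so v(11) = -10 + (12) = 2 cm/s.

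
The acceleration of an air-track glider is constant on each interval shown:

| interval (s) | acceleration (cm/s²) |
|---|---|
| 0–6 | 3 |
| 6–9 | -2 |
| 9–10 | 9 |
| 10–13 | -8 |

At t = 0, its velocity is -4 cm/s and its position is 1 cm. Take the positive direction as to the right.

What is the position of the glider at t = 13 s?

91.5 cm

On each constant-a segment, Δv = aΔt and Δx = v₀Δt + ½aΔt²; chain segment to segment.
0–6 s: v starts -4 cm/s; Δx = -4·6 + ½·3·6² = 30 cm; v ends 14 cm/s.
6–9 s: v starts 14 cm/s; Δx = 14·3 + ½·-2·3² = 33 cm; v ends 8 cm/s.
9–10 s: v starts 8 cm/s; Δx = 8·1 + ½·9·1² = 12.5 cm; v ends 17 cm/s.
10–13 s: v starts 17 cm/s; Δx = 17·3 + ½·-8·3² = 15 cm; v ends -7 cm/s.
x(13) = 1 + Σ Δx = 91.5 cm.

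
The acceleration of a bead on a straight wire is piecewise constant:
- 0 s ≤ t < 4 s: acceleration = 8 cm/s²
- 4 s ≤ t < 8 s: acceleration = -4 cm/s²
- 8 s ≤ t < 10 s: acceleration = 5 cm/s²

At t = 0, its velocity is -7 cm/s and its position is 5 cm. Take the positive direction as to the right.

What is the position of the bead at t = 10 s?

On each constant-a segment, Δv = aΔt and Δx = v₀Δt + ½aΔt²; chain segment to segment.
0–4 s: v starts -7 cm/s; Δx = -7·4 + ½·8·4² = 36 cm; v ends 25 cm/s.
4–8 s: v starts 25 cm/s; Δx = 25·4 + ½·-4·4² = 68 cm; v ends 9 cm/s.
8–10 s: v starts 9 cm/s; Δx = 9·2 + ½·5·2² = 28 cm; v ends 19 cm/s.
x(10) = 5 + Σ Δx = 137 cm.

137 cm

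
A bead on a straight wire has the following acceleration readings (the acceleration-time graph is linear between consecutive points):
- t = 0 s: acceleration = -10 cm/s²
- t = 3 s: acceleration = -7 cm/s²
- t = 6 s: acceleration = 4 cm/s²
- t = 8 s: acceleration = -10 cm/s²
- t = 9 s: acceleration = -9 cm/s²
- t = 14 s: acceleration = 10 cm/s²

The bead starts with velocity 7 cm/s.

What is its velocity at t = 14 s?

Δv equals the area under the a-t graph; then v = v₀ + Δv.
0–3 s: ½(-10 + -7)(3) = -25.5 cm/s
3–6 s: ½(-7 + 4)(3) = -4.5 cm/s
6–8 s: ½(4 + -10)(2) = -6 cm/s
8–9 s: ½(-10 + -9)(1) = -9.5 cm/s
9–14 s: ½(-9 + 10)(5) = 2.5 cm/s
Δv = -43 cm/s, so v(14) = 7 + (-43) = -36 cm/s.

-36 cm/s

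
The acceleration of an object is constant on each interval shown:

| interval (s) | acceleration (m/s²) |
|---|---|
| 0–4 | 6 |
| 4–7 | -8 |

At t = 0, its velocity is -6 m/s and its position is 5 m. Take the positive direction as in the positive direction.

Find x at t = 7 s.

On each constant-a segment, Δv = aΔt and Δx = v₀Δt + ½aΔt²; chain segment to segment.
0–4 s: v starts -6 m/s; Δx = -6·4 + ½·6·4² = 24 m; v ends 18 m/s.
4–7 s: v starts 18 m/s; Δx = 18·3 + ½·-8·3² = 18 m; v ends -6 m/s.
x(7) = 5 + Σ Δx = 47 m.

47 m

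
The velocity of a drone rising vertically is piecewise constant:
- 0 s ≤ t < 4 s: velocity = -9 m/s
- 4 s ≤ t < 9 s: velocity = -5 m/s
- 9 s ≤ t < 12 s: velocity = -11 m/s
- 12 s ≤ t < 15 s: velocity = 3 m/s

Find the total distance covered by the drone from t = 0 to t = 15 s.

103 m

Distance (not displacement) is the total path length: add the absolute areas under v-t.
0–4 s: |-9| × 4 = 36 m
4–9 s: |-5| × 5 = 25 m
9–12 s: |-11| × 3 = 33 m
12–15 s: |3| × 3 = 9 m
Total distance = 103 m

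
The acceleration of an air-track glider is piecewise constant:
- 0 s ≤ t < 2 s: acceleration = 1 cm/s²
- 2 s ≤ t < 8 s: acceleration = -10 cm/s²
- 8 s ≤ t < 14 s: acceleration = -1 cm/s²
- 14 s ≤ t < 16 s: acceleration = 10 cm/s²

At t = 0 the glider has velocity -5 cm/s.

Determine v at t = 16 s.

Δv equals the area under the a-t graph; then v = v₀ + Δv.
0–2 s: 1 × 2 = 2 cm/s
2–8 s: -10 × 6 = -60 cm/s
8–14 s: -1 × 6 = -6 cm/s
14–16 s: 10 × 2 = 20 cm/s
Δv = -44 cm/s, so v(16) = -5 + (-44) = -49 cm/s.

-49 cm/s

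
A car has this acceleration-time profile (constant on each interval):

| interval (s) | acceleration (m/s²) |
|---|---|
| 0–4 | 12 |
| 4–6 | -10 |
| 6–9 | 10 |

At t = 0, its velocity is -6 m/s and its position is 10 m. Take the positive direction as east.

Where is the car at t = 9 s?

On each constant-a segment, Δv = aΔt and Δx = v₀Δt + ½aΔt²; chain segment to segment.
0–4 s: v starts -6 m/s; Δx = -6·4 + ½·12·4² = 72 m; v ends 42 m/s.
4–6 s: v starts 42 m/s; Δx = 42·2 + ½·-10·2² = 64 m; v ends 22 m/s.
6–9 s: v starts 22 m/s; Δx = 22·3 + ½·10·3² = 111 m; v ends 52 m/s.
x(9) = 10 + Σ Δx = 257 m.

257 m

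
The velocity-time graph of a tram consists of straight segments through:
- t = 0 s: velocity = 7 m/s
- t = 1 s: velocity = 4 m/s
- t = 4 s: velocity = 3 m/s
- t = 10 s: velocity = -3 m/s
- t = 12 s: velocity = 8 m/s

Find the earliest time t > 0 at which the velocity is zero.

v changes sign on 4–10 s (from 3 to -3); the graph is linear there, so v = 0 at t = 4 + (-3)·(10 − 4)/(-3 − 3) = 7 s.

t = 7 s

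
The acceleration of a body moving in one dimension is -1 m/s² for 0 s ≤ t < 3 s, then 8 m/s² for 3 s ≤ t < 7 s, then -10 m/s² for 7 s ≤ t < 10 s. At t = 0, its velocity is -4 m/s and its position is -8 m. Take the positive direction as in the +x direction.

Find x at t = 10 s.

41.5 m

On each constant-a segment, Δv = aΔt and Δx = v₀Δt + ½aΔt²; chain segment to segment.
0–3 s: v starts -4 m/s; Δx = -4·3 + ½·-1·3² = -16.5 m; v ends -7 m/s.
3–7 s: v starts -7 m/s; Δx = -7·4 + ½·8·4² = 36 m; v ends 25 m/s.
7–10 s: v starts 25 m/s; Δx = 25·3 + ½·-10·3² = 30 m; v ends -5 m/s.
x(10) = -8 + Σ Δx = 41.5 m.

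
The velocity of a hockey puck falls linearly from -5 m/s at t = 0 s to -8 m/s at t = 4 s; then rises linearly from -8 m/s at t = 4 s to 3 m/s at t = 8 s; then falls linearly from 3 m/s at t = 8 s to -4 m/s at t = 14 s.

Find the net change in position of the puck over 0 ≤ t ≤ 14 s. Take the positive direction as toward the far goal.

Net displacement equals the area under the velocity-time graph (areas below the axis count negative).
0–4 s: ½(-5 + -8)(4) = -26 m
4–8 s: ½(-8 + 3)(4) = -10 m
8–14 s: ½(3 + -4)(6) = -3 m
Net displacement = -39 m

-39 m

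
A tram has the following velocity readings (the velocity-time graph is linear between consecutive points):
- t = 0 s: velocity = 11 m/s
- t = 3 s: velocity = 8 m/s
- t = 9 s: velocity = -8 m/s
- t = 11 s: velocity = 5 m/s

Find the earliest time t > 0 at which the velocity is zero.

v changes sign on 3–9 s (from 8 to -8); the graph is linear there, so v = 0 at t = 3 + (-8)·(9 − 3)/(-8 − 8) = 6 s.

t = 6 s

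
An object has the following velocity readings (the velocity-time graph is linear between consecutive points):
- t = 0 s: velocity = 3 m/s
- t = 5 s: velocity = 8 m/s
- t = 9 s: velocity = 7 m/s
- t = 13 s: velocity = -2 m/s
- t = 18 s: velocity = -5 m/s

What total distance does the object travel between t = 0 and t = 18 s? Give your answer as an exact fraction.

781/9 m

Distance (not displacement) is the total path length: add the absolute areas under v-t.
0–5 s: |½(3 + 8)(5)| = 27.5 m
5–9 s: |½(8 + 7)(4)| = 30 m
9–13 s: v = 0 at t = 109/9 s; triangle areas 98/9 + 8/9 = 106/9 m
13–18 s: |½(-2 + -5)(5)| = 17.5 m
Total distance = 781/9 m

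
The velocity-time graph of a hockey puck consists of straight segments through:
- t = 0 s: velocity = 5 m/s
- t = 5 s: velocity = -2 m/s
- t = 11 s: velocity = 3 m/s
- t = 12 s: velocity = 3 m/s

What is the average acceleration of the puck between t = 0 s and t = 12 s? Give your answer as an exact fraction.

-1/6 m/s²

Average acceleration = Δv/Δt = (3 − 5)/(12 − 0) = -1/6 m/s².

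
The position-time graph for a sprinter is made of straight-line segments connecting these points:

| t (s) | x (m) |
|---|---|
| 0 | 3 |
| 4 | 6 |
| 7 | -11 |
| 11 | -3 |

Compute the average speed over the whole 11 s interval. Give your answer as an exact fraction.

Average speed = (total path length)/(elapsed time); on a piecewise-linear x-t graph the path length is Σ|Δx|.
0–4 s: |Δx| = |6 − 3| = 3 m
4–7 s: |Δx| = |-11 − 6| = 17 m
7–11 s: |Δx| = |-3 − -11| = 8 m
Total path = 28 m; average speed = 28/11 = 28/11 m/s.

28/11 m/s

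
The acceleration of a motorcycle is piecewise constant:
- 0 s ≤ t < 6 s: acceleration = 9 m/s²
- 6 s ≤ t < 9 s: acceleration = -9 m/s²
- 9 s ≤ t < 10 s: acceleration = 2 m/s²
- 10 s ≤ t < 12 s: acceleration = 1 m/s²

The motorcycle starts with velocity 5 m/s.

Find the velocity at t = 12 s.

Δv equals the area under the a-t graph; then v = v₀ + Δv.
0–6 s: 9 × 6 = 54 m/s
6–9 s: -9 × 3 = -27 m/s
9–10 s: 2 × 1 = 2 m/s
10–12 s: 1 × 2 = 2 m/s
Δv = 31 m/s, so v(12) = 5 + (31) = 36 m/s.

36 m/s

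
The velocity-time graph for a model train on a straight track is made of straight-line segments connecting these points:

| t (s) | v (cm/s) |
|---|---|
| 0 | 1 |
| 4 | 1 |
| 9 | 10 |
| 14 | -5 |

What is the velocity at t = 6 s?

On 4–9 s the graph is linear from 1 to 10 cm/s: v(6) = 1 + (10 − 1)·(6 − 4)/(9 − 4) = 4.6 cm/s.

4.6 cm/s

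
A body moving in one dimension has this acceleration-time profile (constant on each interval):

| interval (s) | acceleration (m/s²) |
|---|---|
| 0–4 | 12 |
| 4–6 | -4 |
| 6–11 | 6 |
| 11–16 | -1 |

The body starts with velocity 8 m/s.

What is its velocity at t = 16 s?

73 m/s

Δv equals the area under the a-t graph; then v = v₀ + Δv.
0–4 s: 12 × 4 = 48 m/s
4–6 s: -4 × 2 = -8 m/s
6–11 s: 6 × 5 = 30 m/s
11–16 s: -1 × 5 = -5 m/s
Δv = 65 m/s, so v(16) = 8 + (65) = 73 m/s.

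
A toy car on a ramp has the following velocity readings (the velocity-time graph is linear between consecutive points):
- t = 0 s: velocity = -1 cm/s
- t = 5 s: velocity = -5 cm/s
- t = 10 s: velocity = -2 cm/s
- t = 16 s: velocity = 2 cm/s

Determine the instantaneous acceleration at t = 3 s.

-0.8 cm/s²

Acceleration is the slope of the v-t graph on 0–5 s: (-5 − -1)/(5 − 0) = -0.8 cm/s².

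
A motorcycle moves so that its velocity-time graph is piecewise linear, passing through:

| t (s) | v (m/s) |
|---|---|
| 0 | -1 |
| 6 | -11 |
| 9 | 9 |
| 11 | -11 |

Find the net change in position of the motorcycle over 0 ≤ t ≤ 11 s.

Displacement is the signed area under the v-t curve.
0–6 s: ½(-1 + -11)(6) = -36 m
6–9 s: ½(-11 + 9)(3) = -3 m
9–11 s: ½(9 + -11)(2) = -2 m
Net displacement = -41 m

-41 m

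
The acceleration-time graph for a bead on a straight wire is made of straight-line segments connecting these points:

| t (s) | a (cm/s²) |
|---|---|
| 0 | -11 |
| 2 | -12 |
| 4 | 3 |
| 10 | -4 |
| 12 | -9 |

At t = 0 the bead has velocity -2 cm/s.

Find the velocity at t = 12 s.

-50 cm/s

Δv equals the area under the a-t graph; then v = v₀ + Δv.
0–2 s: ½(-11 + -12)(2) = -23 cm/s
2–4 s: ½(-12 + 3)(2) = -9 cm/s
4–10 s: ½(3 + -4)(6) = -3 cm/s
10–12 s: ½(-4 + -9)(2) = -13 cm/s
Δv = -48 cm/s, so v(12) = -2 + (-48) = -50 cm/s.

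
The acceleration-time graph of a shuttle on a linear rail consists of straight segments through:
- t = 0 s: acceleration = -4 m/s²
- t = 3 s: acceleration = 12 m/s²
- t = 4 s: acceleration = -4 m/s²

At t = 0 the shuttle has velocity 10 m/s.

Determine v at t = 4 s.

Δv equals the area under the a-t graph; then v = v₀ + Δv.
0–3 s: ½(-4 + 12)(3) = 12 m/s
3–4 s: ½(12 + -4)(1) = 4 m/s
Δv = 16 m/s, so v(4) = 10 + (16) = 26 m/s.

26 m/s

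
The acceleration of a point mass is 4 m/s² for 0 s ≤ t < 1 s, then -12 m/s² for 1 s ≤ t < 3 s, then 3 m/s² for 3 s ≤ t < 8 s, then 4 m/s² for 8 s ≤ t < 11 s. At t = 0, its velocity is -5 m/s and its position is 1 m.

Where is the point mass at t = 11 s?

-127.5 m

On each constant-a segment, Δv = aΔt and Δx = v₀Δt + ½aΔt²; chain segment to segment.
0–1 s: v starts -5 m/s; Δx = -5·1 + ½·4·1² = -3 m; v ends -1 m/s.
1–3 s: v starts -1 m/s; Δx = -1·2 + ½·-12·2² = -26 m; v ends -25 m/s.
3–8 s: v starts -25 m/s; Δx = -25·5 + ½·3·5² = -87.5 m; v ends -10 m/s.
8–11 s: v starts -10 m/s; Δx = -10·3 + ½·4·3² = -12 m; v ends 2 m/s.
x(11) = 1 + Σ Δx = -127.5 m.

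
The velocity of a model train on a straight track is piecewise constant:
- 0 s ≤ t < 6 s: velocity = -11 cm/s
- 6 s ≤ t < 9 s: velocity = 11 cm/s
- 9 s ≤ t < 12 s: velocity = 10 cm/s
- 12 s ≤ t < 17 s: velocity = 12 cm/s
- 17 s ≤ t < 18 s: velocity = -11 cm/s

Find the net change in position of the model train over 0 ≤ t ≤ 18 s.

46 cm

Net displacement equals the area under the velocity-time graph (areas below the axis count negative).
0–6 s: -11 × 6 = -66 cm
6–9 s: 11 × 3 = 33 cm
9–12 s: 10 × 3 = 30 cm
12–17 s: 12 × 5 = 60 cm
17–18 s: -11 × 1 = -11 cm
Net displacement = 46 cm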